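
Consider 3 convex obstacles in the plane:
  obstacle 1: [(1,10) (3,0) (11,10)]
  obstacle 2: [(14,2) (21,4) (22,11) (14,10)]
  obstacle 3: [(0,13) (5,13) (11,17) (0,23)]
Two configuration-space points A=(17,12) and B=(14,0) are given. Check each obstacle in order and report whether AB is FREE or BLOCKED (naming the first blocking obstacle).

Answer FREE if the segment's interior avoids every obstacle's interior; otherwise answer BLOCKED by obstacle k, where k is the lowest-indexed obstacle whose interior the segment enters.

Obstacle 1 [(1,10) (3,0) (11,10)]:
  edge (1,10)–(3,0): clear
  edge (3,0)–(11,10): clear
  edge (11,10)–(1,10): clear
  midpoint (31/2,6) outside
  → clear
Obstacle 2 [(14,2) (21,4) (22,11) (14,10)]:
  edge (14,2)–(21,4): crosses AB
  edge (21,4)–(22,11): clear
  edge (22,11)–(14,10): crosses AB
  edge (14,10)–(14,2): clear
  → BLOCKED
Obstacle 3 [(0,13) (5,13) (11,17) (0,23)]:
  edge (0,13)–(5,13): clear
  edge (5,13)–(11,17): clear
  edge (11,17)–(0,23): clear
  edge (0,23)–(0,13): clear
  midpoint (31/2,6) outside
  → clear

BLOCKED by obstacle 2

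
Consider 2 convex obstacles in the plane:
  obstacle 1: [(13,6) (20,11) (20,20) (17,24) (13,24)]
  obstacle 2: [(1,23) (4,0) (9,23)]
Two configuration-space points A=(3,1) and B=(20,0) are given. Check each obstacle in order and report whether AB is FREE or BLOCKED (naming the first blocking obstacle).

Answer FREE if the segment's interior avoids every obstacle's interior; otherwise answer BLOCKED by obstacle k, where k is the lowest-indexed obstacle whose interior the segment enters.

BLOCKED by obstacle 2

Obstacle 1 [(13,6) (20,11) (20,20) (17,24) (13,24)]:
  edge (13,6)–(20,11): clear
  edge (20,11)–(20,20): clear
  edge (20,20)–(17,24): clear
  edge (17,24)–(13,24): clear
  edge (13,24)–(13,6): clear
  midpoint (23/2,1/2) outside
  → clear
Obstacle 2 [(1,23) (4,0) (9,23)]:
  edge (1,23)–(4,0): crosses AB
  edge (4,0)–(9,23): crosses AB
  edge (9,23)–(1,23): clear
  → BLOCKED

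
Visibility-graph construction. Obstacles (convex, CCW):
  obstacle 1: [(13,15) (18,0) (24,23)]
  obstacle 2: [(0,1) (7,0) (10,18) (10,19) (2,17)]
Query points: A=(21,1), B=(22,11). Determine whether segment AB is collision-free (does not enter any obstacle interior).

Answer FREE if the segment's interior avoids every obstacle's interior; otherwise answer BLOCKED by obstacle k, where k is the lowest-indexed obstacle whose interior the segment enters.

FREE

Obstacle 1 [(13,15) (18,0) (24,23)]:
  edge (13,15)–(18,0): clear
  edge (18,0)–(24,23): clear
  edge (24,23)–(13,15): clear
  midpoint (43/2,6) outside
  → clear
Obstacle 2 [(0,1) (7,0) (10,18) (10,19) (2,17)]:
  edge (0,1)–(7,0): clear
  edge (7,0)–(10,18): clear
  edge (10,18)–(10,19): clear
  edge (10,19)–(2,17): clear
  edge (2,17)–(0,1): clear
  midpoint (43/2,6) outside
  → clear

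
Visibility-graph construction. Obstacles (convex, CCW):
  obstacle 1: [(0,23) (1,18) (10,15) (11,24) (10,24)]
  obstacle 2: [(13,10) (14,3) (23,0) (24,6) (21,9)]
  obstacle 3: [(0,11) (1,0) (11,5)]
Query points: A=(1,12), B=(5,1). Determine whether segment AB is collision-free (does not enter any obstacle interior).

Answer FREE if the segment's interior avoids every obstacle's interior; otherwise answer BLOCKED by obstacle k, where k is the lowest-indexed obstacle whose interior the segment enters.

BLOCKED by obstacle 3

Obstacle 1 [(0,23) (1,18) (10,15) (11,24) (10,24)]:
  edge (0,23)–(1,18): clear
  edge (1,18)–(10,15): clear
  edge (10,15)–(11,24): clear
  edge (11,24)–(10,24): clear
  edge (10,24)–(0,23): clear
  midpoint (3,13/2) outside
  → clear
Obstacle 2 [(13,10) (14,3) (23,0) (24,6) (21,9)]:
  edge (13,10)–(14,3): clear
  edge (14,3)–(23,0): clear
  edge (23,0)–(24,6): clear
  edge (24,6)–(21,9): clear
  edge (21,9)–(13,10): clear
  midpoint (3,13/2) outside
  → clear
Obstacle 3 [(0,11) (1,0) (11,5)]:
  edge (0,11)–(1,0): clear
  edge (1,0)–(11,5): crosses AB
  edge (11,5)–(0,11): crosses AB
  → BLOCKED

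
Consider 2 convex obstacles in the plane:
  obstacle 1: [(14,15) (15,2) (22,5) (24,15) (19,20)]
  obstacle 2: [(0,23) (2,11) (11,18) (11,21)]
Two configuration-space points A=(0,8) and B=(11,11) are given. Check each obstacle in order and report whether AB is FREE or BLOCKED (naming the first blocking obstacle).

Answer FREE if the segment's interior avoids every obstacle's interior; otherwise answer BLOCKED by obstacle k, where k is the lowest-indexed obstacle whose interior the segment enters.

Obstacle 1 [(14,15) (15,2) (22,5) (24,15) (19,20)]:
  edge (14,15)–(15,2): clear
  edge (15,2)–(22,5): clear
  edge (22,5)–(24,15): clear
  edge (24,15)–(19,20): clear
  edge (19,20)–(14,15): clear
  midpoint (11/2,19/2) outside
  → clear
Obstacle 2 [(0,23) (2,11) (11,18) (11,21)]:
  edge (0,23)–(2,11): clear
  edge (2,11)–(11,18): clear
  edge (11,18)–(11,21): clear
  edge (11,21)–(0,23): clear
  midpoint (11/2,19/2) outside
  → clear

FREE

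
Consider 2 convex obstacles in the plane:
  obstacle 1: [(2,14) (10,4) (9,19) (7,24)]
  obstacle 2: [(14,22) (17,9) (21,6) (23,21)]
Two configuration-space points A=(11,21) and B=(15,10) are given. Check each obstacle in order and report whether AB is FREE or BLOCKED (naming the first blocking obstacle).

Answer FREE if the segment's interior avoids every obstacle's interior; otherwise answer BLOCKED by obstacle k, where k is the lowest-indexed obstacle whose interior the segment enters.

Obstacle 1 [(2,14) (10,4) (9,19) (7,24)]:
  edge (2,14)–(10,4): clear
  edge (10,4)–(9,19): clear
  edge (9,19)–(7,24): clear
  edge (7,24)–(2,14): clear
  midpoint (13,31/2) outside
  → clear
Obstacle 2 [(14,22) (17,9) (21,6) (23,21)]:
  edge (14,22)–(17,9): clear
  edge (17,9)–(21,6): clear
  edge (21,6)–(23,21): clear
  edge (23,21)–(14,22): clear
  midpoint (13,31/2) outside
  → clear

FREE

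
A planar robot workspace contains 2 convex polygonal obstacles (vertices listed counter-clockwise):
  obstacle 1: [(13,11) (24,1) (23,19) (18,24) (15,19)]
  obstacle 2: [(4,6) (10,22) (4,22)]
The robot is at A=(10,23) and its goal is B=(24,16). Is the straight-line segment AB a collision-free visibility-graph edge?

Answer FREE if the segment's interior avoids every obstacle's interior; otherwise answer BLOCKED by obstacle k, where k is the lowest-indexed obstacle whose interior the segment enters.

Obstacle 1 [(13,11) (24,1) (23,19) (18,24) (15,19)]:
  edge (13,11)–(24,1): clear
  edge (24,1)–(23,19): crosses AB
  edge (23,19)–(18,24): clear
  edge (18,24)–(15,19): crosses AB
  edge (15,19)–(13,11): clear
  → BLOCKED
Obstacle 2 [(4,6) (10,22) (4,22)]:
  edge (4,6)–(10,22): clear
  edge (10,22)–(4,22): clear
  edge (4,22)–(4,6): clear
  midpoint (17,39/2) outside
  → clear

BLOCKED by obstacle 1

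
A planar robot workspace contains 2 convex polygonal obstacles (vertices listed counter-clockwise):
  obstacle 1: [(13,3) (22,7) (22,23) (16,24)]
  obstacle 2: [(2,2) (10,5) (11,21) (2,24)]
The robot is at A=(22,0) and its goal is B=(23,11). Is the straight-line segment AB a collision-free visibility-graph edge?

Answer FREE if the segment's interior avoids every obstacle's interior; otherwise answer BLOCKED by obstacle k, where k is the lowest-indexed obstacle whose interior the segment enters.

FREE

Obstacle 1 [(13,3) (22,7) (22,23) (16,24)]:
  edge (13,3)–(22,7): clear
  edge (22,7)–(22,23): clear
  edge (22,23)–(16,24): clear
  edge (16,24)–(13,3): clear
  midpoint (45/2,11/2) outside
  → clear
Obstacle 2 [(2,2) (10,5) (11,21) (2,24)]:
  edge (2,2)–(10,5): clear
  edge (10,5)–(11,21): clear
  edge (11,21)–(2,24): clear
  edge (2,24)–(2,2): clear
  midpoint (45/2,11/2) outside
  → clear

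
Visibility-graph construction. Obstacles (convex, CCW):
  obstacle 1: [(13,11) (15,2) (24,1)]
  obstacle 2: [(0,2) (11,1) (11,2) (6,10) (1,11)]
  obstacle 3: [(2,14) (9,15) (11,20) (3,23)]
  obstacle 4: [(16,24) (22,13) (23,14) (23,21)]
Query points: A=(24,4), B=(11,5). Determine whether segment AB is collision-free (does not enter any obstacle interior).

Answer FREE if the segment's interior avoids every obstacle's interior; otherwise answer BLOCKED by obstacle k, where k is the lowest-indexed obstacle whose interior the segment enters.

Obstacle 1 [(13,11) (15,2) (24,1)]:
  edge (13,11)–(15,2): crosses AB
  edge (15,2)–(24,1): clear
  edge (24,1)–(13,11): crosses AB
  → BLOCKED
Obstacle 2 [(0,2) (11,1) (11,2) (6,10) (1,11)]:
  edge (0,2)–(11,1): clear
  edge (11,1)–(11,2): clear
  edge (11,2)–(6,10): clear
  edge (6,10)–(1,11): clear
  edge (1,11)–(0,2): clear
  midpoint (35/2,9/2) outside
  → clear
Obstacle 3 [(2,14) (9,15) (11,20) (3,23)]:
  edge (2,14)–(9,15): clear
  edge (9,15)–(11,20): clear
  edge (11,20)–(3,23): clear
  edge (3,23)–(2,14): clear
  midpoint (35/2,9/2) outside
  → clear
Obstacle 4 [(16,24) (22,13) (23,14) (23,21)]:
  edge (16,24)–(22,13): clear
  edge (22,13)–(23,14): clear
  edge (23,14)–(23,21): clear
  edge (23,21)–(16,24): clear
  midpoint (35/2,9/2) outside
  → clear

BLOCKED by obstacle 1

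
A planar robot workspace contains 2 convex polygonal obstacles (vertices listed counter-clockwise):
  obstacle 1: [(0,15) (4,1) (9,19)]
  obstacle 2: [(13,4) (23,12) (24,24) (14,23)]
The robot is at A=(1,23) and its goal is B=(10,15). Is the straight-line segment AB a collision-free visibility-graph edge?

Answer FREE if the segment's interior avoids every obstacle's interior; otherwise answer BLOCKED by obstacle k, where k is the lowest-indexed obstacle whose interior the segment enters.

BLOCKED by obstacle 1

Obstacle 1 [(0,15) (4,1) (9,19)]:
  edge (0,15)–(4,1): clear
  edge (4,1)–(9,19): crosses AB
  edge (9,19)–(0,15): crosses AB
  → BLOCKED
Obstacle 2 [(13,4) (23,12) (24,24) (14,23)]:
  edge (13,4)–(23,12): clear
  edge (23,12)–(24,24): clear
  edge (24,24)–(14,23): clear
  edge (14,23)–(13,4): clear
  midpoint (11/2,19) outside
  → clear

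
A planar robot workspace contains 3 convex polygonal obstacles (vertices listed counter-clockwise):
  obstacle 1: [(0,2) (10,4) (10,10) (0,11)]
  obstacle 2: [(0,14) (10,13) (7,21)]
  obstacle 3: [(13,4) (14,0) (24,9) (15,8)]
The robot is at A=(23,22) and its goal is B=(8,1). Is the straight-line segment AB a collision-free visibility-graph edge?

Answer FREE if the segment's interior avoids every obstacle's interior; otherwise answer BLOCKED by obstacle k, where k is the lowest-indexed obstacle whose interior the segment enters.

FREE

Obstacle 1 [(0,2) (10,4) (10,10) (0,11)]:
  edge (0,2)–(10,4): clear
  edge (10,4)–(10,10): clear
  edge (10,10)–(0,11): clear
  edge (0,11)–(0,2): clear
  midpoint (31/2,23/2) outside
  → clear
Obstacle 2 [(0,14) (10,13) (7,21)]:
  edge (0,14)–(10,13): clear
  edge (10,13)–(7,21): clear
  edge (7,21)–(0,14): clear
  midpoint (31/2,23/2) outside
  → clear
Obstacle 3 [(13,4) (14,0) (24,9) (15,8)]:
  edge (13,4)–(14,0): clear
  edge (14,0)–(24,9): clear
  edge (24,9)–(15,8): clear
  edge (15,8)–(13,4): clear
  midpoint (31/2,23/2) outside
  → clear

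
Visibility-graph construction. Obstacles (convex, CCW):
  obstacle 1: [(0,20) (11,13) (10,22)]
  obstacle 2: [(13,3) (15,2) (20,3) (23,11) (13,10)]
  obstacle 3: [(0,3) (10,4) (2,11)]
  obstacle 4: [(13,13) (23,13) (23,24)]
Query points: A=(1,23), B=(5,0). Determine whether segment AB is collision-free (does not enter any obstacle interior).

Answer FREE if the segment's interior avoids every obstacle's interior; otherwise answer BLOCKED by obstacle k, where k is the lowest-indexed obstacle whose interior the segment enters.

BLOCKED by obstacle 1

Obstacle 1 [(0,20) (11,13) (10,22)]:
  edge (0,20)–(11,13): crosses AB
  edge (11,13)–(10,22): clear
  edge (10,22)–(0,20): crosses AB
  → BLOCKED
Obstacle 2 [(13,3) (15,2) (20,3) (23,11) (13,10)]:
  edge (13,3)–(15,2): clear
  edge (15,2)–(20,3): clear
  edge (20,3)–(23,11): clear
  edge (23,11)–(13,10): clear
  edge (13,10)–(13,3): clear
  midpoint (3,23/2) outside
  → clear
Obstacle 3 [(0,3) (10,4) (2,11)]:
  edge (0,3)–(10,4): crosses AB
  edge (10,4)–(2,11): crosses AB
  edge (2,11)–(0,3): clear
  → BLOCKED
Obstacle 4 [(13,13) (23,13) (23,24)]:
  edge (13,13)–(23,13): clear
  edge (23,13)–(23,24): clear
  edge (23,24)–(13,13): clear
  midpoint (3,23/2) outside
  → clear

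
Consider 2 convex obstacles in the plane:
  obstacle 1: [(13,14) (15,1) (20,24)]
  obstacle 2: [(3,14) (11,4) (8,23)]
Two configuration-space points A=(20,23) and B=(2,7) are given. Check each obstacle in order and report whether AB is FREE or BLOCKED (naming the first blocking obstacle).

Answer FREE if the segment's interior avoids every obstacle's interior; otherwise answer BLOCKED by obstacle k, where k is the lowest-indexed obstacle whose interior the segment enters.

BLOCKED by obstacle 1

Obstacle 1 [(13,14) (15,1) (20,24)]:
  edge (13,14)–(15,1): clear
  edge (15,1)–(20,24): crosses AB
  edge (20,24)–(13,14): crosses AB
  → BLOCKED
Obstacle 2 [(3,14) (11,4) (8,23)]:
  edge (3,14)–(11,4): crosses AB
  edge (11,4)–(8,23): crosses AB
  edge (8,23)–(3,14): clear
  → BLOCKED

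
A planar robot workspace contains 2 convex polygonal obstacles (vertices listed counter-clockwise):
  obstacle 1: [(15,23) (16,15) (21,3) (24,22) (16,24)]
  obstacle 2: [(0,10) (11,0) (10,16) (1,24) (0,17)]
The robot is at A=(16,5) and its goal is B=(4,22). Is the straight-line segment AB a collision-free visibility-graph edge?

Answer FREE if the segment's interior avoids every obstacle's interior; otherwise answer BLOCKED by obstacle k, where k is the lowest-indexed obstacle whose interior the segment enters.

BLOCKED by obstacle 2

Obstacle 1 [(15,23) (16,15) (21,3) (24,22) (16,24)]:
  edge (15,23)–(16,15): clear
  edge (16,15)–(21,3): clear
  edge (21,3)–(24,22): clear
  edge (24,22)–(16,24): clear
  edge (16,24)–(15,23): clear
  midpoint (10,27/2) outside
  → clear
Obstacle 2 [(0,10) (11,0) (10,16) (1,24) (0,17)]:
  edge (0,10)–(11,0): clear
  edge (11,0)–(10,16): crosses AB
  edge (10,16)–(1,24): crosses AB
  edge (1,24)–(0,17): clear
  edge (0,17)–(0,10): clear
  → BLOCKED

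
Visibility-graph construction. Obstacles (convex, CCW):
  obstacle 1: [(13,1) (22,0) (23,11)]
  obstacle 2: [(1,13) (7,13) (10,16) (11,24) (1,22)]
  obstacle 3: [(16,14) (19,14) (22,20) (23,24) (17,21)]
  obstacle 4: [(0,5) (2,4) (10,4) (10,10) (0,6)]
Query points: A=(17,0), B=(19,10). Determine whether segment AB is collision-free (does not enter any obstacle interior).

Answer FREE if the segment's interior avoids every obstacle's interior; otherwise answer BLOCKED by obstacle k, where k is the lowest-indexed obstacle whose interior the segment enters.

BLOCKED by obstacle 1

Obstacle 1 [(13,1) (22,0) (23,11)]:
  edge (13,1)–(22,0): crosses AB
  edge (22,0)–(23,11): clear
  edge (23,11)–(13,1): crosses AB
  → BLOCKED
Obstacle 2 [(1,13) (7,13) (10,16) (11,24) (1,22)]:
  edge (1,13)–(7,13): clear
  edge (7,13)–(10,16): clear
  edge (10,16)–(11,24): clear
  edge (11,24)–(1,22): clear
  edge (1,22)–(1,13): clear
  midpoint (18,5) outside
  → clear
Obstacle 3 [(16,14) (19,14) (22,20) (23,24) (17,21)]:
  edge (16,14)–(19,14): clear
  edge (19,14)–(22,20): clear
  edge (22,20)–(23,24): clear
  edge (23,24)–(17,21): clear
  edge (17,21)–(16,14): clear
  midpoint (18,5) outside
  → clear
Obstacle 4 [(0,5) (2,4) (10,4) (10,10) (0,6)]:
  edge (0,5)–(2,4): clear
  edge (2,4)–(10,4): clear
  edge (10,4)–(10,10): clear
  edge (10,10)–(0,6): clear
  edge (0,6)–(0,5): clear
  midpoint (18,5) outside
  → clear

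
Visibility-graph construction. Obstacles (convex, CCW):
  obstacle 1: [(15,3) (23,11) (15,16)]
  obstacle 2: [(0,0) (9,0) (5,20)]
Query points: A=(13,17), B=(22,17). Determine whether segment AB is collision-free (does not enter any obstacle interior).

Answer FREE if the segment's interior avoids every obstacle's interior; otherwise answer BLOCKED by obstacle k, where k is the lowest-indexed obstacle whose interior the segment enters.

Obstacle 1 [(15,3) (23,11) (15,16)]:
  edge (15,3)–(23,11): clear
  edge (23,11)–(15,16): clear
  edge (15,16)–(15,3): clear
  midpoint (35/2,17) outside
  → clear
Obstacle 2 [(0,0) (9,0) (5,20)]:
  edge (0,0)–(9,0): clear
  edge (9,0)–(5,20): clear
  edge (5,20)–(0,0): clear
  midpoint (35/2,17) outside
  → clear

FREE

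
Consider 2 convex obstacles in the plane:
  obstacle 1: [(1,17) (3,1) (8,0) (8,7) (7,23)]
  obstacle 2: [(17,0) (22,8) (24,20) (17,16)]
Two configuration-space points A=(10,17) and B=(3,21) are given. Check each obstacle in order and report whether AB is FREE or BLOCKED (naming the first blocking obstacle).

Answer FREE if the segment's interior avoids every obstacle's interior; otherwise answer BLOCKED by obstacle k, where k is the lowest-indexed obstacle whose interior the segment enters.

Obstacle 1 [(1,17) (3,1) (8,0) (8,7) (7,23)]:
  edge (1,17)–(3,1): clear
  edge (3,1)–(8,0): clear
  edge (8,0)–(8,7): clear
  edge (8,7)–(7,23): crosses AB
  edge (7,23)–(1,17): crosses AB
  → BLOCKED
Obstacle 2 [(17,0) (22,8) (24,20) (17,16)]:
  edge (17,0)–(22,8): clear
  edge (22,8)–(24,20): clear
  edge (24,20)–(17,16): clear
  edge (17,16)–(17,0): clear
  midpoint (13/2,19) outside
  → clear

BLOCKED by obstacle 1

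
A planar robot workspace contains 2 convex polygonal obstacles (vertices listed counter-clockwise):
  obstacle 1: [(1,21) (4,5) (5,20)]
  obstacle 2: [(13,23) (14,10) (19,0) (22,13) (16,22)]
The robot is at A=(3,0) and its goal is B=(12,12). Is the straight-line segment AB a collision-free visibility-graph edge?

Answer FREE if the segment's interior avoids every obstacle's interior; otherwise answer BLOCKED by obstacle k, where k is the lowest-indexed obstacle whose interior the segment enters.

Obstacle 1 [(1,21) (4,5) (5,20)]:
  edge (1,21)–(4,5): clear
  edge (4,5)–(5,20): clear
  edge (5,20)–(1,21): clear
  midpoint (15/2,6) outside
  → clear
Obstacle 2 [(13,23) (14,10) (19,0) (22,13) (16,22)]:
  edge (13,23)–(14,10): clear
  edge (14,10)–(19,0): clear
  edge (19,0)–(22,13): clear
  edge (22,13)–(16,22): clear
  edge (16,22)–(13,23): clear
  midpoint (15/2,6) outside
  → clear

FREE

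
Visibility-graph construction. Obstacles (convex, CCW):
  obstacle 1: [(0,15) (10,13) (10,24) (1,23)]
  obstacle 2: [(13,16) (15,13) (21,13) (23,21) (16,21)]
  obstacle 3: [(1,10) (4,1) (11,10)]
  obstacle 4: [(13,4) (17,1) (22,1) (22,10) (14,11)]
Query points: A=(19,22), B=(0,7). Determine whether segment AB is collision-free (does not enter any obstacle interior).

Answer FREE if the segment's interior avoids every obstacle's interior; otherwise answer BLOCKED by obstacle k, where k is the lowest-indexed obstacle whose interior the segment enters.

Obstacle 1 [(0,15) (10,13) (10,24) (1,23)]:
  edge (0,15)–(10,13): crosses AB
  edge (10,13)–(10,24): crosses AB
  edge (10,24)–(1,23): clear
  edge (1,23)–(0,15): clear
  → BLOCKED
Obstacle 2 [(13,16) (15,13) (21,13) (23,21) (16,21)]:
  edge (13,16)–(15,13): clear
  edge (15,13)–(21,13): clear
  edge (21,13)–(23,21): clear
  edge (23,21)–(16,21): crosses AB
  edge (16,21)–(13,16): crosses AB
  → BLOCKED
Obstacle 3 [(1,10) (4,1) (11,10)]:
  edge (1,10)–(4,1): crosses AB
  edge (4,1)–(11,10): clear
  edge (11,10)–(1,10): crosses AB
  → BLOCKED
Obstacle 4 [(13,4) (17,1) (22,1) (22,10) (14,11)]:
  edge (13,4)–(17,1): clear
  edge (17,1)–(22,1): clear
  edge (22,1)–(22,10): clear
  edge (22,10)–(14,11): clear
  edge (14,11)–(13,4): clear
  midpoint (19/2,29/2) outside
  → clear

BLOCKED by obstacle 1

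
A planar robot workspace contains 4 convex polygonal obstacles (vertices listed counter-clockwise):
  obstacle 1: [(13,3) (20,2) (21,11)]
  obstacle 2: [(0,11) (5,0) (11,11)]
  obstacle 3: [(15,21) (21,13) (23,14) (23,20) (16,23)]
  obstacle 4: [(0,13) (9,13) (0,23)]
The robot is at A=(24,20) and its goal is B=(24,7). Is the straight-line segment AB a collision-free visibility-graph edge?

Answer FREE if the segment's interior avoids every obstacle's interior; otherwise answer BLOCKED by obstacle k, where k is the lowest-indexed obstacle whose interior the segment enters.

FREE

Obstacle 1 [(13,3) (20,2) (21,11)]:
  edge (13,3)–(20,2): clear
  edge (20,2)–(21,11): clear
  edge (21,11)–(13,3): clear
  midpoint (24,27/2) outside
  → clear
Obstacle 2 [(0,11) (5,0) (11,11)]:
  edge (0,11)–(5,0): clear
  edge (5,0)–(11,11): clear
  edge (11,11)–(0,11): clear
  midpoint (24,27/2) outside
  → clear
Obstacle 3 [(15,21) (21,13) (23,14) (23,20) (16,23)]:
  edge (15,21)–(21,13): clear
  edge (21,13)–(23,14): clear
  edge (23,14)–(23,20): clear
  edge (23,20)–(16,23): clear
  edge (16,23)–(15,21): clear
  midpoint (24,27/2) outside
  → clear
Obstacle 4 [(0,13) (9,13) (0,23)]:
  edge (0,13)–(9,13): clear
  edge (9,13)–(0,23): clear
  edge (0,23)–(0,13): clear
  midpoint (24,27/2) outside
  → clear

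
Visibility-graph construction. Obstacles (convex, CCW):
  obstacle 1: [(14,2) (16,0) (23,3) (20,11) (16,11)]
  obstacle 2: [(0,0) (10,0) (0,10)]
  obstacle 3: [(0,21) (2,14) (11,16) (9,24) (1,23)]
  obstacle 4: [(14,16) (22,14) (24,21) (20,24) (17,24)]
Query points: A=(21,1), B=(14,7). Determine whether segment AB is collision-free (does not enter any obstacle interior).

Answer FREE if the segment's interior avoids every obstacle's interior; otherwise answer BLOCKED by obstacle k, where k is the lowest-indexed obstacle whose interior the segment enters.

Obstacle 1 [(14,2) (16,0) (23,3) (20,11) (16,11)]:
  edge (14,2)–(16,0): clear
  edge (16,0)–(23,3): crosses AB
  edge (23,3)–(20,11): clear
  edge (20,11)–(16,11): clear
  edge (16,11)–(14,2): crosses AB
  → BLOCKED
Obstacle 2 [(0,0) (10,0) (0,10)]:
  edge (0,0)–(10,0): clear
  edge (10,0)–(0,10): clear
  edge (0,10)–(0,0): clear
  midpoint (35/2,4) outside
  → clear
Obstacle 3 [(0,21) (2,14) (11,16) (9,24) (1,23)]:
  edge (0,21)–(2,14): clear
  edge (2,14)–(11,16): clear
  edge (11,16)–(9,24): clear
  edge (9,24)–(1,23): clear
  edge (1,23)–(0,21): clear
  midpoint (35/2,4) outside
  → clear
Obstacle 4 [(14,16) (22,14) (24,21) (20,24) (17,24)]:
  edge (14,16)–(22,14): clear
  edge (22,14)–(24,21): clear
  edge (24,21)–(20,24): clear
  edge (20,24)–(17,24): clear
  edge (17,24)–(14,16): clear
  midpoint (35/2,4) outside
  → clear

BLOCKED by obstacle 1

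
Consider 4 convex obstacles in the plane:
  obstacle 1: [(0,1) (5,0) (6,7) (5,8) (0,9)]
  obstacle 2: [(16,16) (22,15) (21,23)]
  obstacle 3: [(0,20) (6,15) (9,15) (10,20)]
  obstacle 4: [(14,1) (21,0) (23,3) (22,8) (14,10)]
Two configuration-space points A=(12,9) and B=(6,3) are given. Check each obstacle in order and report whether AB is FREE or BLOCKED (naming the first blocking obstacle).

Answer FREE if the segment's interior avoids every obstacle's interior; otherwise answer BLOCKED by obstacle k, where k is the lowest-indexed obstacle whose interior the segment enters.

Obstacle 1 [(0,1) (5,0) (6,7) (5,8) (0,9)]:
  edge (0,1)–(5,0): clear
  edge (5,0)–(6,7): clear
  edge (6,7)–(5,8): clear
  edge (5,8)–(0,9): clear
  edge (0,9)–(0,1): clear
  midpoint (9,6) outside
  → clear
Obstacle 2 [(16,16) (22,15) (21,23)]:
  edge (16,16)–(22,15): clear
  edge (22,15)–(21,23): clear
  edge (21,23)–(16,16): clear
  midpoint (9,6) outside
  → clear
Obstacle 3 [(0,20) (6,15) (9,15) (10,20)]:
  edge (0,20)–(6,15): clear
  edge (6,15)–(9,15): clear
  edge (9,15)–(10,20): clear
  edge (10,20)–(0,20): clear
  midpoint (9,6) outside
  → clear
Obstacle 4 [(14,1) (21,0) (23,3) (22,8) (14,10)]:
  edge (14,1)–(21,0): clear
  edge (21,0)–(23,3): clear
  edge (23,3)–(22,8): clear
  edge (22,8)–(14,10): clear
  edge (14,10)–(14,1): clear
  midpoint (9,6) outside
  → clear

FREE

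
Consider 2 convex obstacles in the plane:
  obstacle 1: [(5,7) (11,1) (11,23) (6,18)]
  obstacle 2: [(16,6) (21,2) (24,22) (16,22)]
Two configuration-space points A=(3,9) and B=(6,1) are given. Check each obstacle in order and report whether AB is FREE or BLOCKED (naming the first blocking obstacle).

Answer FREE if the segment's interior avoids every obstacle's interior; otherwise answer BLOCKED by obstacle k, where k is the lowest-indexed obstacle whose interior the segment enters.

Obstacle 1 [(5,7) (11,1) (11,23) (6,18)]:
  edge (5,7)–(11,1): clear
  edge (11,1)–(11,23): clear
  edge (11,23)–(6,18): clear
  edge (6,18)–(5,7): clear
  midpoint (9/2,5) outside
  → clear
Obstacle 2 [(16,6) (21,2) (24,22) (16,22)]:
  edge (16,6)–(21,2): clear
  edge (21,2)–(24,22): clear
  edge (24,22)–(16,22): clear
  edge (16,22)–(16,6): clear
  midpoint (9/2,5) outside
  → clear

FREE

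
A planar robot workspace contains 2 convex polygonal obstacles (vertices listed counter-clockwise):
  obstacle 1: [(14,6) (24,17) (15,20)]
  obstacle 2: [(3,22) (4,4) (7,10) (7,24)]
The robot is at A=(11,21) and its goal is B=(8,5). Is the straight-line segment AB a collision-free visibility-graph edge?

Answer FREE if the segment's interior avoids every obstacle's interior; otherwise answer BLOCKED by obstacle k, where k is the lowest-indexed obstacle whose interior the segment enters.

FREE

Obstacle 1 [(14,6) (24,17) (15,20)]:
  edge (14,6)–(24,17): clear
  edge (24,17)–(15,20): clear
  edge (15,20)–(14,6): clear
  midpoint (19/2,13) outside
  → clear
Obstacle 2 [(3,22) (4,4) (7,10) (7,24)]:
  edge (3,22)–(4,4): clear
  edge (4,4)–(7,10): clear
  edge (7,10)–(7,24): clear
  edge (7,24)–(3,22): clear
  midpoint (19/2,13) outside
  → clear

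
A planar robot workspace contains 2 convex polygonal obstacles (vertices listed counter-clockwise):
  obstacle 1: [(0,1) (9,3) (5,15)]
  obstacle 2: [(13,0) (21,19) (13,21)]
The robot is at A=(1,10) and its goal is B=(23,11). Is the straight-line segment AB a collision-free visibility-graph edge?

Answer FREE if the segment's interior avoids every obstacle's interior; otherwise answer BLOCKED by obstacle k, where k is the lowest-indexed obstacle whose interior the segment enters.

Obstacle 1 [(0,1) (9,3) (5,15)]:
  edge (0,1)–(9,3): clear
  edge (9,3)–(5,15): crosses AB
  edge (5,15)–(0,1): crosses AB
  → BLOCKED
Obstacle 2 [(13,0) (21,19) (13,21)]:
  edge (13,0)–(21,19): crosses AB
  edge (21,19)–(13,21): clear
  edge (13,21)–(13,0): crosses AB
  → BLOCKED

BLOCKED by obstacle 1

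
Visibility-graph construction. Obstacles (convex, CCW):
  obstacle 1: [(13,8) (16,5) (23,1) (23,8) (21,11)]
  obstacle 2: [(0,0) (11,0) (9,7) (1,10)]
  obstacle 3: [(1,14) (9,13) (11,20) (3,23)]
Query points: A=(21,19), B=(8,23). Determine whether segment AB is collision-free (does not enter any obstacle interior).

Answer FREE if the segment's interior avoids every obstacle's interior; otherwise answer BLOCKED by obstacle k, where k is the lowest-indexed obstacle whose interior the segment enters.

Obstacle 1 [(13,8) (16,5) (23,1) (23,8) (21,11)]:
  edge (13,8)–(16,5): clear
  edge (16,5)–(23,1): clear
  edge (23,1)–(23,8): clear
  edge (23,8)–(21,11): clear
  edge (21,11)–(13,8): clear
  midpoint (29/2,21) outside
  → clear
Obstacle 2 [(0,0) (11,0) (9,7) (1,10)]:
  edge (0,0)–(11,0): clear
  edge (11,0)–(9,7): clear
  edge (9,7)–(1,10): clear
  edge (1,10)–(0,0): clear
  midpoint (29/2,21) outside
  → clear
Obstacle 3 [(1,14) (9,13) (11,20) (3,23)]:
  edge (1,14)–(9,13): clear
  edge (9,13)–(11,20): clear
  edge (11,20)–(3,23): clear
  edge (3,23)–(1,14): clear
  midpoint (29/2,21) outside
  → clear

FREE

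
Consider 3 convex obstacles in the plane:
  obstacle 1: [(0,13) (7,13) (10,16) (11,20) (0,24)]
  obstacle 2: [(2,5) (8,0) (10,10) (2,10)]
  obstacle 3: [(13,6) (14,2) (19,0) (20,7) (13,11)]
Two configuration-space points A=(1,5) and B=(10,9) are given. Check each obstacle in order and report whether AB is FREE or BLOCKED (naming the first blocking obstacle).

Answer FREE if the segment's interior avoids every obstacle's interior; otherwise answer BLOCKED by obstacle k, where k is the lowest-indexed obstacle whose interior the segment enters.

BLOCKED by obstacle 2

Obstacle 1 [(0,13) (7,13) (10,16) (11,20) (0,24)]:
  edge (0,13)–(7,13): clear
  edge (7,13)–(10,16): clear
  edge (10,16)–(11,20): clear
  edge (11,20)–(0,24): clear
  edge (0,24)–(0,13): clear
  midpoint (11/2,7) outside
  → clear
Obstacle 2 [(2,5) (8,0) (10,10) (2,10)]:
  edge (2,5)–(8,0): clear
  edge (8,0)–(10,10): crosses AB
  edge (10,10)–(2,10): clear
  edge (2,10)–(2,5): crosses AB
  → BLOCKED
Obstacle 3 [(13,6) (14,2) (19,0) (20,7) (13,11)]:
  edge (13,6)–(14,2): clear
  edge (14,2)–(19,0): clear
  edge (19,0)–(20,7): clear
  edge (20,7)–(13,11): clear
  edge (13,11)–(13,6): clear
  midpoint (11/2,7) outside
  → clear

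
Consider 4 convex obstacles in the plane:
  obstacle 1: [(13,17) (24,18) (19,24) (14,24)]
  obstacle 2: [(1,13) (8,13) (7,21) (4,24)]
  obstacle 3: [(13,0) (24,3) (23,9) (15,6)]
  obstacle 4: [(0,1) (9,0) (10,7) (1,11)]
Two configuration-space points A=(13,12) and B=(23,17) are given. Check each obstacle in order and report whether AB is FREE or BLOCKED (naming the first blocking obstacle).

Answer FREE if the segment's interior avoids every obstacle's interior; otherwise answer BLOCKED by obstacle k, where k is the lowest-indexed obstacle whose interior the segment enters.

Obstacle 1 [(13,17) (24,18) (19,24) (14,24)]:
  edge (13,17)–(24,18): clear
  edge (24,18)–(19,24): clear
  edge (19,24)–(14,24): clear
  edge (14,24)–(13,17): clear
  midpoint (18,29/2) outside
  → clear
Obstacle 2 [(1,13) (8,13) (7,21) (4,24)]:
  edge (1,13)–(8,13): clear
  edge (8,13)–(7,21): clear
  edge (7,21)–(4,24): clear
  edge (4,24)–(1,13): clear
  midpoint (18,29/2) outside
  → clear
Obstacle 3 [(13,0) (24,3) (23,9) (15,6)]:
  edge (13,0)–(24,3): clear
  edge (24,3)–(23,9): clear
  edge (23,9)–(15,6): clear
  edge (15,6)–(13,0): clear
  midpoint (18,29/2) outside
  → clear
Obstacle 4 [(0,1) (9,0) (10,7) (1,11)]:
  edge (0,1)–(9,0): clear
  edge (9,0)–(10,7): clear
  edge (10,7)–(1,11): clear
  edge (1,11)–(0,1): clear
  midpoint (18,29/2) outside
  → clear

FREE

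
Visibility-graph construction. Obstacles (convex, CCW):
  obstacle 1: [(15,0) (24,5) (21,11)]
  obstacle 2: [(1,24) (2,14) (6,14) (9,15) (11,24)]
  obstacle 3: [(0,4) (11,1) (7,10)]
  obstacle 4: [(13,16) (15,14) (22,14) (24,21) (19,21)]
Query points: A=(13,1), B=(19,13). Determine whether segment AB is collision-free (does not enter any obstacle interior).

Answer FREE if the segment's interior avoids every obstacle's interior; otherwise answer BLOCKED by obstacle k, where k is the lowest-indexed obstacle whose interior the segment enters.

Obstacle 1 [(15,0) (24,5) (21,11)]:
  edge (15,0)–(24,5): clear
  edge (24,5)–(21,11): clear
  edge (21,11)–(15,0): clear
  midpoint (16,7) outside
  → clear
Obstacle 2 [(1,24) (2,14) (6,14) (9,15) (11,24)]:
  edge (1,24)–(2,14): clear
  edge (2,14)–(6,14): clear
  edge (6,14)–(9,15): clear
  edge (9,15)–(11,24): clear
  edge (11,24)–(1,24): clear
  midpoint (16,7) outside
  → clear
Obstacle 3 [(0,4) (11,1) (7,10)]:
  edge (0,4)–(11,1): clear
  edge (11,1)–(7,10): clear
  edge (7,10)–(0,4): clear
  midpoint (16,7) outside
  → clear
Obstacle 4 [(13,16) (15,14) (22,14) (24,21) (19,21)]:
  edge (13,16)–(15,14): clear
  edge (15,14)–(22,14): clear
  edge (22,14)–(24,21): clear
  edge (24,21)–(19,21): clear
  edge (19,21)–(13,16): clear
  midpoint (16,7) outside
  → clear

FREE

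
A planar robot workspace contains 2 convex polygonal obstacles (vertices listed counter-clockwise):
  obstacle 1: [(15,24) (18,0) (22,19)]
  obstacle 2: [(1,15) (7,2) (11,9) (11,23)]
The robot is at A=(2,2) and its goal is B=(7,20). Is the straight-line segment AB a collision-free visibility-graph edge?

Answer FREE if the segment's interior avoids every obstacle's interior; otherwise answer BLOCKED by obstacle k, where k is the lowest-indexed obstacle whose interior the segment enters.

Obstacle 1 [(15,24) (18,0) (22,19)]:
  edge (15,24)–(18,0): clear
  edge (18,0)–(22,19): clear
  edge (22,19)–(15,24): clear
  midpoint (9/2,11) outside
  → clear
Obstacle 2 [(1,15) (7,2) (11,9) (11,23)]:
  edge (1,15)–(7,2): crosses AB
  edge (7,2)–(11,9): clear
  edge (11,9)–(11,23): clear
  edge (11,23)–(1,15): crosses AB
  → BLOCKED

BLOCKED by obstacle 2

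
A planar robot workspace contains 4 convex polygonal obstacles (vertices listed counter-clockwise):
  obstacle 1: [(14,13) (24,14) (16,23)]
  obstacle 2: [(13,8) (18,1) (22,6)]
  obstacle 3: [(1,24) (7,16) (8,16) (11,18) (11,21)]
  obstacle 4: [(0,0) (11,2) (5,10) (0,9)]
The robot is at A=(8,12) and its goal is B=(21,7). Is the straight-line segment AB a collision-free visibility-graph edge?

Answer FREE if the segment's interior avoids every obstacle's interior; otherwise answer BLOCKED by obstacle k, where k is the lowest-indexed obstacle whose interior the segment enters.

Obstacle 1 [(14,13) (24,14) (16,23)]:
  edge (14,13)–(24,14): clear
  edge (24,14)–(16,23): clear
  edge (16,23)–(14,13): clear
  midpoint (29/2,19/2) outside
  → clear
Obstacle 2 [(13,8) (18,1) (22,6)]:
  edge (13,8)–(18,1): clear
  edge (18,1)–(22,6): clear
  edge (22,6)–(13,8): clear
  midpoint (29/2,19/2) outside
  → clear
Obstacle 3 [(1,24) (7,16) (8,16) (11,18) (11,21)]:
  edge (1,24)–(7,16): clear
  edge (7,16)–(8,16): clear
  edge (8,16)–(11,18): clear
  edge (11,18)–(11,21): clear
  edge (11,21)–(1,24): clear
  midpoint (29/2,19/2) outside
  → clear
Obstacle 4 [(0,0) (11,2) (5,10) (0,9)]:
  edge (0,0)–(11,2): clear
  edge (11,2)–(5,10): clear
  edge (5,10)–(0,9): clear
  edge (0,9)–(0,0): clear
  midpoint (29/2,19/2) outside
  → clear

FREE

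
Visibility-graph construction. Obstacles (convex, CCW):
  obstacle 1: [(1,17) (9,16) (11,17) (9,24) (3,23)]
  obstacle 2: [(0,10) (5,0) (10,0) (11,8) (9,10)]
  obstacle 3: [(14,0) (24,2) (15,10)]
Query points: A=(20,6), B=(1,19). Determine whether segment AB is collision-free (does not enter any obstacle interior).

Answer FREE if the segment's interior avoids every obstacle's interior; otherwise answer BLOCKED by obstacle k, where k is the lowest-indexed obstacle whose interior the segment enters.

Obstacle 1 [(1,17) (9,16) (11,17) (9,24) (3,23)]:
  edge (1,17)–(9,16): crosses AB
  edge (9,16)–(11,17): clear
  edge (11,17)–(9,24): clear
  edge (9,24)–(3,23): clear
  edge (3,23)–(1,17): crosses AB
  → BLOCKED
Obstacle 2 [(0,10) (5,0) (10,0) (11,8) (9,10)]:
  edge (0,10)–(5,0): clear
  edge (5,0)–(10,0): clear
  edge (10,0)–(11,8): clear
  edge (11,8)–(9,10): clear
  edge (9,10)–(0,10): clear
  midpoint (21/2,25/2) outside
  → clear
Obstacle 3 [(14,0) (24,2) (15,10)]:
  edge (14,0)–(24,2): clear
  edge (24,2)–(15,10): crosses AB
  edge (15,10)–(14,0): crosses AB
  → BLOCKED

BLOCKED by obstacle 1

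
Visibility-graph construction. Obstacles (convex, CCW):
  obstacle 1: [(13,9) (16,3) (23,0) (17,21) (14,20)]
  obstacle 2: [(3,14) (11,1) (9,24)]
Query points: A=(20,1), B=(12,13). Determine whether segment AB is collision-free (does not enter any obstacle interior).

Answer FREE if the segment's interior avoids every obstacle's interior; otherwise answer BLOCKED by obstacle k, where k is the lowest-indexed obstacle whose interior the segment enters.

BLOCKED by obstacle 1

Obstacle 1 [(13,9) (16,3) (23,0) (17,21) (14,20)]:
  edge (13,9)–(16,3): clear
  edge (16,3)–(23,0): crosses AB
  edge (23,0)–(17,21): clear
  edge (17,21)–(14,20): clear
  edge (14,20)–(13,9): crosses AB
  → BLOCKED
Obstacle 2 [(3,14) (11,1) (9,24)]:
  edge (3,14)–(11,1): clear
  edge (11,1)–(9,24): clear
  edge (9,24)–(3,14): clear
  midpoint (16,7) outside
  → clear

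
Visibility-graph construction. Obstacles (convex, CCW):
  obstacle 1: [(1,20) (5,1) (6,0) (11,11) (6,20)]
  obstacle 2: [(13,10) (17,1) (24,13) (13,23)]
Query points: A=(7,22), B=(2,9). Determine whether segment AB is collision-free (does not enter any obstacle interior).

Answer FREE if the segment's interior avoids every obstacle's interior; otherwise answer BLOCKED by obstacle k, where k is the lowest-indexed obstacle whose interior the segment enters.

Obstacle 1 [(1,20) (5,1) (6,0) (11,11) (6,20)]:
  edge (1,20)–(5,1): crosses AB
  edge (5,1)–(6,0): clear
  edge (6,0)–(11,11): clear
  edge (11,11)–(6,20): crosses AB
  edge (6,20)–(1,20): clear
  → BLOCKED
Obstacle 2 [(13,10) (17,1) (24,13) (13,23)]:
  edge (13,10)–(17,1): clear
  edge (17,1)–(24,13): clear
  edge (24,13)–(13,23): clear
  edge (13,23)–(13,10): clear
  midpoint (9/2,31/2) outside
  → clear

BLOCKED by obstacle 1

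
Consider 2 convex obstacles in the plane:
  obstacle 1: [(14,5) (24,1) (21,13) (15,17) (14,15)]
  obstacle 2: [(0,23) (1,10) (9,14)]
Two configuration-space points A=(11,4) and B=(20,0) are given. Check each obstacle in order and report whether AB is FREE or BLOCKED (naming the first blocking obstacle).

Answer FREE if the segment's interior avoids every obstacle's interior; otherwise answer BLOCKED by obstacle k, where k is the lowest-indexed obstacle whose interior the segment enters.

FREE

Obstacle 1 [(14,5) (24,1) (21,13) (15,17) (14,15)]:
  edge (14,5)–(24,1): clear
  edge (24,1)–(21,13): clear
  edge (21,13)–(15,17): clear
  edge (15,17)–(14,15): clear
  edge (14,15)–(14,5): clear
  midpoint (31/2,2) outside
  → clear
Obstacle 2 [(0,23) (1,10) (9,14)]:
  edge (0,23)–(1,10): clear
  edge (1,10)–(9,14): clear
  edge (9,14)–(0,23): clear
  midpoint (31/2,2) outside
  → clear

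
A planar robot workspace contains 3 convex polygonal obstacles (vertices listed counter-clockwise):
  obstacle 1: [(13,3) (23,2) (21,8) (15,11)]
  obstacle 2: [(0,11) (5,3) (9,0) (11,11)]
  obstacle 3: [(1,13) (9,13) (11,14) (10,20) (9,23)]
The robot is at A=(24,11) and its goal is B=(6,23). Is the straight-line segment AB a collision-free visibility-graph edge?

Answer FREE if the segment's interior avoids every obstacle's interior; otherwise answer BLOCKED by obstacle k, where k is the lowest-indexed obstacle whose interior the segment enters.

Obstacle 1 [(13,3) (23,2) (21,8) (15,11)]:
  edge (13,3)–(23,2): clear
  edge (23,2)–(21,8): clear
  edge (21,8)–(15,11): clear
  edge (15,11)–(13,3): clear
  midpoint (15,17) outside
  → clear
Obstacle 2 [(0,11) (5,3) (9,0) (11,11)]:
  edge (0,11)–(5,3): clear
  edge (5,3)–(9,0): clear
  edge (9,0)–(11,11): clear
  edge (11,11)–(0,11): clear
  midpoint (15,17) outside
  → clear
Obstacle 3 [(1,13) (9,13) (11,14) (10,20) (9,23)]:
  edge (1,13)–(9,13): clear
  edge (9,13)–(11,14): clear
  edge (11,14)–(10,20): clear
  edge (10,20)–(9,23): crosses AB
  edge (9,23)–(1,13): crosses AB
  → BLOCKED

BLOCKED by obstacle 3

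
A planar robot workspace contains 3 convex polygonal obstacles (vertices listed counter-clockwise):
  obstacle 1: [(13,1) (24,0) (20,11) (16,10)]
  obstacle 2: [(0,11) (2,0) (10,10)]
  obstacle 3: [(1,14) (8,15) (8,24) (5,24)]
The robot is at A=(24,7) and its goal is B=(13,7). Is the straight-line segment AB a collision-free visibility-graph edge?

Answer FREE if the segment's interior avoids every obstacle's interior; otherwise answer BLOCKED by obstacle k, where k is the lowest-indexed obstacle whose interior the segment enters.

BLOCKED by obstacle 1

Obstacle 1 [(13,1) (24,0) (20,11) (16,10)]:
  edge (13,1)–(24,0): clear
  edge (24,0)–(20,11): crosses AB
  edge (20,11)–(16,10): clear
  edge (16,10)–(13,1): crosses AB
  → BLOCKED
Obstacle 2 [(0,11) (2,0) (10,10)]:
  edge (0,11)–(2,0): clear
  edge (2,0)–(10,10): clear
  edge (10,10)–(0,11): clear
  midpoint (37/2,7) outside
  → clear
Obstacle 3 [(1,14) (8,15) (8,24) (5,24)]:
  edge (1,14)–(8,15): clear
  edge (8,15)–(8,24): clear
  edge (8,24)–(5,24): clear
  edge (5,24)–(1,14): clear
  midpoint (37/2,7) outside
  → clear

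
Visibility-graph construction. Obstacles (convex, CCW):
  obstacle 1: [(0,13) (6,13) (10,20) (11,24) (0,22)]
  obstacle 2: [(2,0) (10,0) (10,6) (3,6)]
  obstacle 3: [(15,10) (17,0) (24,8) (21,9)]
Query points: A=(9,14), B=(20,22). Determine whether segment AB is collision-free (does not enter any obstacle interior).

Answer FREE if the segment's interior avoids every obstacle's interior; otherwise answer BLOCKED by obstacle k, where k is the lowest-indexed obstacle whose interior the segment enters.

FREE

Obstacle 1 [(0,13) (6,13) (10,20) (11,24) (0,22)]:
  edge (0,13)–(6,13): clear
  edge (6,13)–(10,20): clear
  edge (10,20)–(11,24): clear
  edge (11,24)–(0,22): clear
  edge (0,22)–(0,13): clear
  midpoint (29/2,18) outside
  → clear
Obstacle 2 [(2,0) (10,0) (10,6) (3,6)]:
  edge (2,0)–(10,0): clear
  edge (10,0)–(10,6): clear
  edge (10,6)–(3,6): clear
  edge (3,6)–(2,0): clear
  midpoint (29/2,18) outside
  → clear
Obstacle 3 [(15,10) (17,0) (24,8) (21,9)]:
  edge (15,10)–(17,0): clear
  edge (17,0)–(24,8): clear
  edge (24,8)–(21,9): clear
  edge (21,9)–(15,10): clear
  midpoint (29/2,18) outside
  → clear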